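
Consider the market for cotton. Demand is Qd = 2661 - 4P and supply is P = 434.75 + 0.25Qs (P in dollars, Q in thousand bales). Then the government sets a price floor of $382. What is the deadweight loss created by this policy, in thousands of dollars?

0

Rearranging supply gives Qs = 4P - 1739. Setting quantity demanded equal to quantity supplied, 2661 - 4P = 4P - 1739, gives P* = 550 and Q* = 461.
The floor of 382 is below the equilibrium price 550, so it is not binding; the market clears at P* = 550, Q* = 461.
Since the control does not bind, no trades are prevented and deadweight loss is zero.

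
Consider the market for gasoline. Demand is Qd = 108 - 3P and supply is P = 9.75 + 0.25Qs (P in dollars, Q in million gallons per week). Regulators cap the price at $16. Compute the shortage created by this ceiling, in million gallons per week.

35

Rearranging supply gives Qs = 4P - 39. Equilibrium: 108 - 3P = 4P - 39, so 147 = 7P and P* = 21, Q* = 45.
Since 16 < 21, the ceiling is binding.
At P = 16: Qd = 108 - 3·16 = 60 and Qs = 4·16 - 39 = 25.
Shortage = Qd - Qs = 60 - 25 = 35.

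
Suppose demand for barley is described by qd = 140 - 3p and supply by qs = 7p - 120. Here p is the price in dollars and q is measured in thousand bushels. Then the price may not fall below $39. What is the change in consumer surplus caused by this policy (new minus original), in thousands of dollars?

-552.5

Without the control the market clears where 140 - 3p = 7p - 120, i.e. p* = 26 and q* = 62.
The floor of 39 is above the equilibrium price 26, so it binds.
At p = 39: qd = 140 - 3·39 = 23 and qs = 7·39 - 120 = 153.
Consumer surplus without the control is ½ · (140/3 - 26) · 62 = 1922/3.
With the floor, consumers buy 23 units at 39, so CS = ½ · (140/3 - 39) · 23 = 529/6.
Change in consumer surplus = 529/6 - 1922/3 = -552.5.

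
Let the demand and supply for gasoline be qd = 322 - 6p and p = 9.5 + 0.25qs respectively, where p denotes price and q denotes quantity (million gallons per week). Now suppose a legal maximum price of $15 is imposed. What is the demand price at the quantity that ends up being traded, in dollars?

Rearranging supply gives qs = 4p - 38. Equilibrium: 322 - 6p = 4p - 38, so 360 = 10p and p* = 36, q* = 106.
Since 15 < 36, the ceiling is binding.
At p = 15: qd = 322 - 6·15 = 232 and qs = 4·15 - 38 = 22.
Only 22 units reach the market. On the demand curve, the marginal buyer's willingness to pay at q = 22 is (322 - 22)/6 = 50.

50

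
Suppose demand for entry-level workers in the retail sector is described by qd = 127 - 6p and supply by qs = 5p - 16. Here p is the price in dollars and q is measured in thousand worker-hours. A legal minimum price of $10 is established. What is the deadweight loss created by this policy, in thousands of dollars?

0

Setting quantity demanded equal to quantity supplied, 127 - 6p = 5p - 16, gives p* = 13 and q* = 49.
The floor of 10 is below the equilibrium price 13, so it is not binding; the market clears at p* = 13, q* = 49.
Since the control does not bind, no trades are prevented and deadweight loss is zero.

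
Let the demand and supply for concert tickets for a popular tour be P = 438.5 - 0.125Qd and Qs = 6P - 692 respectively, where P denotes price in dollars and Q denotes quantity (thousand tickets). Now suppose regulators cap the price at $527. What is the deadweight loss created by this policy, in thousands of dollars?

0

Rearranging demand gives Qd = 3508 - 8P. Without the control the market clears where 3508 - 8P = 6P - 692, i.e. P* = 300 and Q* = 1108.
Since 527 is above P* = 300, the ceiling does not bind and the free-market outcome prevails.
Since the control does not bind, no trades are prevented and deadweight loss is zero.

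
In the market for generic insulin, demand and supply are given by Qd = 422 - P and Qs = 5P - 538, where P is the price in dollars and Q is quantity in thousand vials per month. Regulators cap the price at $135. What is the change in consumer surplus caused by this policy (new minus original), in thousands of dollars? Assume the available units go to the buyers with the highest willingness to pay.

In a free market, 422 - P = 5P - 538 gives the equilibrium P* = 160, Q* = 262.
Because the ceiling (135) lies below the market-clearing price, it is binding.
At P = 135: Qd = 422 - 135 = 287 and Qs = 5·135 - 538 = 137.
Consumer surplus without the control is ½ · (422 - 160) · 262 = 34322.
With the ceiling, 137 units are sold at 135 (assume they go to the highest-value buyers). The demand price at Q = 137 is 285, so CS = ½ · [(422 - 135) + (285 - 135)] · 137 = 29934.5.
Change in consumer surplus = 29934.5 - 34322 = -4387.5.

-4387.5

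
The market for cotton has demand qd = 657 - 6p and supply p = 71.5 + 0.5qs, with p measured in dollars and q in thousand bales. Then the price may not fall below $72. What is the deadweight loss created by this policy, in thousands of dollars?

Rearranging supply gives qs = 2p - 143. Equilibrium: 657 - 6p = 2p - 143, so 800 = 8p and p* = 100, q* = 57.
The floor of 72 is below the equilibrium price 100, so it is not binding; the market clears at p* = 100, q* = 57.
Since the control does not bind, no trades are prevented and deadweight loss is zero.

0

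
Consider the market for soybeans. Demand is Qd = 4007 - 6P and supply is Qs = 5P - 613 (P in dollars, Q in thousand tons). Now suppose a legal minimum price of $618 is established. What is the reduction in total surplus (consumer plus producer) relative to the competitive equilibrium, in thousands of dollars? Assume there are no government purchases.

Without the control the market clears where 4007 - 6P = 5P - 613, i.e. P* = 420 and Q* = 1487.
Since 618 > 420, the floor is binding.
At P = 618: Qd = 4007 - 6·618 = 299 and Qs = 5·618 - 613 = 2477.
Quantity traded falls to 299. At Q = 299 the demand price is (4007 - 299)/6 = 618 and the supply price is (613 + 299)/5 = 182.4.
Deadweight loss = ½ · (618 - 182.4) · (1487 - 299) = ½ · 435.6 · 1188 = 258746.4.

258746.4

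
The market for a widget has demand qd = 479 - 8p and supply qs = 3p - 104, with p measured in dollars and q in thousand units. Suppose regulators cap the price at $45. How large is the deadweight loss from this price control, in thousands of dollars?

Without the control the market clears where 479 - 8p = 3p - 104, i.e. p* = 53 and q* = 55.
The ceiling of 45 is below the equilibrium price 53, so it binds.
At p = 45: qd = 479 - 8·45 = 119 and qs = 3·45 - 104 = 31.
Quantity traded falls to 31. At q = 31 the demand price is (479 - 31)/8 = 56 and the supply price is (104 + 31)/3 = 45.
Deadweight loss = ½ · (56 - 45) · (55 - 31) = ½ · 11 · 24 = 132.

132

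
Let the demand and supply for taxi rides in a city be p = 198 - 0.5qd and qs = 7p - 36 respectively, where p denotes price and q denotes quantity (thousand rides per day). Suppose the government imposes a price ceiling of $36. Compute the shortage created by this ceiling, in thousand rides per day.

Rearranging demand gives qd = 396 - 2p. Equilibrium: 396 - 2p = 7p - 36, so 432 = 9p and p* = 48, q* = 300.
The ceiling of 36 is below the equilibrium price 48, so it binds.
At p = 36: qd = 396 - 2·36 = 324 and qs = 7·36 - 36 = 216.
Shortage = qd - qs = 324 - 216 = 108.

108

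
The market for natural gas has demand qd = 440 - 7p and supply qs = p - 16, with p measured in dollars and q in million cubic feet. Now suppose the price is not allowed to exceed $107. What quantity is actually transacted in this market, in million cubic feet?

41

In a free market, 440 - 7p = p - 16 gives the equilibrium p* = 57, q* = 41.
The ceiling of 107 is above the equilibrium price 57, so it is not binding; the market clears at p* = 57, q* = 41.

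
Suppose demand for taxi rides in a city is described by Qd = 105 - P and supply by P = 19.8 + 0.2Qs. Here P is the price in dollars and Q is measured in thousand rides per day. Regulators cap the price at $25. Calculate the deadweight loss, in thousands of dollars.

1215

Rearranging supply gives Qs = 5P - 99. Equilibrium: 105 - P = 5P - 99, so 204 = 6P and P* = 34, Q* = 71.
The ceiling of 25 is below the equilibrium price 34, so it binds.
At P = 25: Qd = 105 - 25 = 80 and Qs = 5·25 - 99 = 26.
Quantity traded falls to 26. At Q = 26 the demand price is 105 - 26 = 79 and the supply price is (99 + 26)/5 = 25.
Deadweight loss = ½ · (79 - 25) · (71 - 26) = ½ · 54 · 45 = 1215.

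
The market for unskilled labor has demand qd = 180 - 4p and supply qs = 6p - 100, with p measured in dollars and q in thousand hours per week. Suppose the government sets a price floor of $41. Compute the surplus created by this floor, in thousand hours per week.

Without the control the market clears where 180 - 4p = 6p - 100, i.e. p* = 28 and q* = 68.
Because the floor (41) lies above the market-clearing price, it is binding.
At p = 41: qd = 180 - 4·41 = 16 and qs = 6·41 - 100 = 146.
Surplus = qs - qd = 146 - 16 = 130.

130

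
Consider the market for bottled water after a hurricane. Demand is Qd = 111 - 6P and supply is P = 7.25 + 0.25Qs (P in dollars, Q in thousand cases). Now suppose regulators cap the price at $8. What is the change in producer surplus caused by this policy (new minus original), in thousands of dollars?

Rearranging supply gives Qs = 4P - 29. In a free market, 111 - 6P = 4P - 29 gives the equilibrium P* = 14, Q* = 27.
The ceiling of 8 is below the equilibrium price 14, so it binds.
At P = 8: Qd = 111 - 6·8 = 63 and Qs = 4·8 - 29 = 3.
Producer surplus without the control is ½ · (14 - 7.25) · 27 = 91.125.
With the ceiling, producers sell 3 units at 8, so PS = ½ · (8 - 7.25) · 3 = 1.125.
Change in producer surplus = 1.125 - 91.125 = -90.

-90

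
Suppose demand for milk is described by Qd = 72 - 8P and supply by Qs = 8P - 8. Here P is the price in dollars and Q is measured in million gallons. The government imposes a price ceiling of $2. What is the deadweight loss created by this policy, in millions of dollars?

72

In a free market, 72 - 8P = 8P - 8 gives the equilibrium P* = 5, Q* = 32.
Since 2 < 5, the ceiling is binding.
At P = 2: Qd = 72 - 8·2 = 56 and Qs = 8·2 - 8 = 8.
Quantity traded falls to 8. At Q = 8 the demand price is (72 - 8)/8 = 8 and the supply price is (8 + 8)/8 = 2.
Deadweight loss = ½ · (8 - 2) · (32 - 8) = ½ · 6 · 24 = 72.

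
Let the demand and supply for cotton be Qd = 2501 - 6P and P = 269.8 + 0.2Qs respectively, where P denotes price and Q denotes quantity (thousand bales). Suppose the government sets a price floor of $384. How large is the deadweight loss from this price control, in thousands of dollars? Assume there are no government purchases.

7629.6

Rearranging supply gives Qs = 5P - 1349. Setting quantity demanded equal to quantity supplied, 2501 - 6P = 5P - 1349, gives P* = 350 and Q* = 401.
The floor of 384 is above the equilibrium price 350, so it binds.
At P = 384: Qd = 2501 - 6·384 = 197 and Qs = 5·384 - 1349 = 571.
Quantity traded falls to 197. At Q = 197 the demand price is (2501 - 197)/6 = 384 and the supply price is (1349 + 197)/5 = 309.2.
Deadweight loss = ½ · (384 - 309.2) · (401 - 197) = ½ · 74.8 · 204 = 7629.6.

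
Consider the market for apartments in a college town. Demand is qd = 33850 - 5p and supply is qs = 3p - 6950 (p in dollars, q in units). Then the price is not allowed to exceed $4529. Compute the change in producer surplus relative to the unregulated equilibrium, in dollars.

Setting quantity demanded equal to quantity supplied, 33850 - 5p = 3p - 6950, gives p* = 5100 and q* = 8350.
Since 4529 < 5100, the ceiling is binding.
At p = 4529: qd = 33850 - 5·4529 = 11205 and qs = 3·4529 - 6950 = 6637.
Producer surplus without the control is ½ · (5100 - 6950/3) · 8350 = 34861250/3.
With the ceiling, producers sell 6637 units at 4529, so PS = ½ · (4529 - 6950/3) · 6637 = 44049769/6.
Change in producer surplus = 44049769/6 - 34861250/3 = -4278788.5.

-4278788.5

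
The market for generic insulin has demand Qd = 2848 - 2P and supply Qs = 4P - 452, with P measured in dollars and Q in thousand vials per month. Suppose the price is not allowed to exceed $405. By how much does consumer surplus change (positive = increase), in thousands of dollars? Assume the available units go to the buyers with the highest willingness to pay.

Without the control the market clears where 2848 - 2P = 4P - 452, i.e. P* = 550 and Q* = 1748.
Because the ceiling (405) lies below the market-clearing price, it is binding.
At P = 405: Qd = 2848 - 2·405 = 2038 and Qs = 4·405 - 452 = 1168.
Consumer surplus without the control is ½ · (1424 - 550) · 1748 = 763876.
With the ceiling, 1168 units are sold at 405 (assume they go to the highest-value buyers). The demand price at Q = 1168 is 840, so CS = ½ · [(1424 - 405) + (840 - 405)] · 1168 = 849136.
Change in consumer surplus = 849136 - 763876 = 85260.

85260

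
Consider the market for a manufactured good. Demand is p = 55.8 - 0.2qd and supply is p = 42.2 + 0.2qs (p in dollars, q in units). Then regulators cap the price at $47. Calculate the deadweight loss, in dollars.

Rearranging demand gives qd = 279 - 5p; rearranging supply gives qs = 5p - 211. Setting quantity demanded equal to quantity supplied, 279 - 5p = 5p - 211, gives p* = 49 and q* = 34.
Because the ceiling (47) lies below the market-clearing price, it is binding.
At p = 47: qd = 279 - 5·47 = 44 and qs = 5·47 - 211 = 24.
Quantity traded falls to 24. At q = 24 the demand price is (279 - 24)/5 = 51 and the supply price is (211 + 24)/5 = 47.
Deadweight loss = ½ · (51 - 47) · (34 - 24) = ½ · 4 · 10 = 20.

20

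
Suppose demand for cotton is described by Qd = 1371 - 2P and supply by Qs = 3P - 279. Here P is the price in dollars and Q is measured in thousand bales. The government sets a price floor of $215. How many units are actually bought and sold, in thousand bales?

711

Without the control the market clears where 1371 - 2P = 3P - 279, i.e. P* = 330 and Q* = 711.
Since 215 is below P* = 330, the floor does not bind and the free-market outcome prevails.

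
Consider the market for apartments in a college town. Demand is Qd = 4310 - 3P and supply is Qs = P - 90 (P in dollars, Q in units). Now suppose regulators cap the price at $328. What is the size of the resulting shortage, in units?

3088

Without the control the market clears where 4310 - 3P = P - 90, i.e. P* = 1100 and Q* = 1010.
Since 328 < 1100, the ceiling is binding.
At P = 328: Qd = 4310 - 3·328 = 3326 and Qs = 328 - 90 = 238.
Shortage = Qd - Qs = 3326 - 238 = 3088.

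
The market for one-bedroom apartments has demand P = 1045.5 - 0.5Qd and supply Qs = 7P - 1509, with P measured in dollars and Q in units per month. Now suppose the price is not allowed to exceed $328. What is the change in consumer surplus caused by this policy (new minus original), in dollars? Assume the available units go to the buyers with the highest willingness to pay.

-6840

Rearranging demand gives Qd = 2091 - 2P. Without the control the market clears where 2091 - 2P = 7P - 1509, i.e. P* = 400 and Q* = 1291.
Since 328 < 400, the ceiling is binding.
At P = 328: Qd = 2091 - 2·328 = 1435 and Qs = 7·328 - 1509 = 787.
Consumer surplus without the control is ½ · (1045.5 - 400) · 1291 = 416670.25.
With the ceiling, 787 units are sold at 328 (assume they go to the highest-value buyers). The demand price at Q = 787 is 652, so CS = ½ · [(1045.5 - 328) + (652 - 328)] · 787 = 409830.25.
Change in consumer surplus = 409830.25 - 416670.25 = -6840.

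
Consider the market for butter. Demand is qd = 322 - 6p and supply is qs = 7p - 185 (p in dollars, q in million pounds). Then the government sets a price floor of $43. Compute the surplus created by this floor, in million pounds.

In a free market, 322 - 6p = 7p - 185 gives the equilibrium p* = 39, q* = 88.
Because the floor (43) lies above the market-clearing price, it is binding.
At p = 43: qd = 322 - 6·43 = 64 and qs = 7·43 - 185 = 116.
Surplus = qs - qd = 116 - 64 = 52.

52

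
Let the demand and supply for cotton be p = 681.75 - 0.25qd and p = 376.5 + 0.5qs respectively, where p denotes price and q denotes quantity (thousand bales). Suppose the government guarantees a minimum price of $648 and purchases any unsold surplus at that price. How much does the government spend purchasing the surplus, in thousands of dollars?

264384

Rearranging demand gives qd = 2727 - 4p; rearranging supply gives qs = 2p - 753. In a free market, 2727 - 4p = 2p - 753 gives the equilibrium p* = 580, q* = 407.
Because the floor (648) lies above the market-clearing price, it is binding.
At p = 648: qd = 2727 - 4·648 = 135 and qs = 2·648 - 753 = 543.
Surplus = qs - qd = 408.
Government expenditure = surplus × support price = 408 × 648 = 264384.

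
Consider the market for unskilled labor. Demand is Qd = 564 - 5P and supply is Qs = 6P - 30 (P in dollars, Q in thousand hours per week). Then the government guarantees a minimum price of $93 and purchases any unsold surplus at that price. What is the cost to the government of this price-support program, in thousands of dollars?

39897

In a free market, 564 - 5P = 6P - 30 gives the equilibrium P* = 54, Q* = 294.
The floor of 93 is above the equilibrium price 54, so it binds.
At P = 93: Qd = 564 - 5·93 = 99 and Qs = 6·93 - 30 = 528.
Surplus = Qs - Qd = 429.
Government expenditure = surplus × support price = 429 × 93 = 39897.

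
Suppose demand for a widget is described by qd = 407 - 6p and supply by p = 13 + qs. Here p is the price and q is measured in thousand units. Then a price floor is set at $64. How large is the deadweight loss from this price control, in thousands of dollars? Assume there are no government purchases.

Rearranging supply gives qs = p - 13. Without the control the market clears where 407 - 6p = p - 13, i.e. p* = 60 and q* = 47.
Because the floor (64) lies above the market-clearing price, it is binding.
At p = 64: qd = 407 - 6·64 = 23 and qs = 64 - 13 = 51.
Quantity traded falls to 23. At q = 23 the demand price is (407 - 23)/6 = 64 and the supply price is 13 + 23 = 36.
Deadweight loss = ½ · (64 - 36) · (47 - 23) = ½ · 28 · 24 = 336.

336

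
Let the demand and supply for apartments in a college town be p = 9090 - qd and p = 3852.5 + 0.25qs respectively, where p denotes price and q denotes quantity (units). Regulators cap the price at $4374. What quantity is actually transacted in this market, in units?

2086

Rearranging demand gives qd = 9090 - p; rearranging supply gives qs = 4p - 15410. Setting quantity demanded equal to quantity supplied, 9090 - p = 4p - 15410, gives p* = 4900 and q* = 4190.
Because the ceiling (4374) lies below the market-clearing price, it is binding.
At p = 4374: qd = 9090 - 4374 = 4716 and qs = 4·4374 - 15410 = 2086.
The quantity actually transacted is the short side, supply: 2086.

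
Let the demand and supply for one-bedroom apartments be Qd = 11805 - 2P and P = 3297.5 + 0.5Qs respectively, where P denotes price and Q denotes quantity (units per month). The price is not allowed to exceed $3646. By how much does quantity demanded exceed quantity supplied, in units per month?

3816

Rearranging supply gives Qs = 2P - 6595. Without the control the market clears where 11805 - 2P = 2P - 6595, i.e. P* = 4600 and Q* = 2605.
The ceiling of 3646 is below the equilibrium price 4600, so it binds.
At P = 3646: Qd = 11805 - 2·3646 = 4513 and Qs = 2·3646 - 6595 = 697.
Shortage = Qd - Qs = 4513 - 697 = 3816.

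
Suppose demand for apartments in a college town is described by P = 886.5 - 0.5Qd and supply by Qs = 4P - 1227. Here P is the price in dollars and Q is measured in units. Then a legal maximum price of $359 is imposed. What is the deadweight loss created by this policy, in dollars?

119286

Rearranging demand gives Qd = 1773 - 2P. Setting quantity demanded equal to quantity supplied, 1773 - 2P = 4P - 1227, gives P* = 500 and Q* = 773.
Because the ceiling (359) lies below the market-clearing price, it is binding.
At P = 359: Qd = 1773 - 2·359 = 1055 and Qs = 4·359 - 1227 = 209.
Quantity traded falls to 209. At Q = 209 the demand price is (1773 - 209)/2 = 782 and the supply price is (1227 + 209)/4 = 359.
Deadweight loss = ½ · (782 - 359) · (773 - 209) = ½ · 423 · 564 = 119286.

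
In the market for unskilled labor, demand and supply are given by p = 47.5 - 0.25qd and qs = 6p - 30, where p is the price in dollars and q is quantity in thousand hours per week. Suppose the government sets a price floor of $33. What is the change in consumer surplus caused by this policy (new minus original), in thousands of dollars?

-880

Rearranging demand gives qd = 190 - 4p. Without the control the market clears where 190 - 4p = 6p - 30, i.e. p* = 22 and q* = 102.
The floor of 33 is above the equilibrium price 22, so it binds.
At p = 33: qd = 190 - 4·33 = 58 and qs = 6·33 - 30 = 168.
Consumer surplus without the control is ½ · (47.5 - 22) · 102 = 1300.5.
With the floor, consumers buy 58 units at 33, so CS = ½ · (47.5 - 33) · 58 = 420.5.
Change in consumer surplus = 420.5 - 1300.5 = -880.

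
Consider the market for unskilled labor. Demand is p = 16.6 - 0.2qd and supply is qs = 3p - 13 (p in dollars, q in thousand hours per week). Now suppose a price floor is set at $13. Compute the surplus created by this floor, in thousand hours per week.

8

Rearranging demand gives qd = 83 - 5p. Equilibrium: 83 - 5p = 3p - 13, so 96 = 8p and p* = 12, q* = 23.
Because the floor (13) lies above the market-clearing price, it is binding.
At p = 13: qd = 83 - 5·13 = 18 and qs = 3·13 - 13 = 26.
Surplus = qs - qd = 26 - 18 = 8.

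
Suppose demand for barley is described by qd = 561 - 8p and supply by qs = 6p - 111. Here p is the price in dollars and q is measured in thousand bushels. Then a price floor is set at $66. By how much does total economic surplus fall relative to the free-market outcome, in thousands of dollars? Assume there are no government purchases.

3024

Setting quantity demanded equal to quantity supplied, 561 - 8p = 6p - 111, gives p* = 48 and q* = 177.
The floor of 66 is above the equilibrium price 48, so it binds.
At p = 66: qd = 561 - 8·66 = 33 and qs = 6·66 - 111 = 285.
Quantity traded falls to 33. At q = 33 the demand price is (561 - 33)/8 = 66 and the supply price is (111 + 33)/6 = 24.
Deadweight loss = ½ · (66 - 24) · (177 - 33) = ½ · 42 · 144 = 3024.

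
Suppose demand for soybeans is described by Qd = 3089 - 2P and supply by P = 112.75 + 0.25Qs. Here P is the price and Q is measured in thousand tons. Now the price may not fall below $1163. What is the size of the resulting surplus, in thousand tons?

3438

Rearranging supply gives Qs = 4P - 451. Setting quantity demanded equal to quantity supplied, 3089 - 2P = 4P - 451, gives P* = 590 and Q* = 1909.
Since 1163 > 590, the floor is binding.
At P = 1163: Qd = 3089 - 2·1163 = 763 and Qs = 4·1163 - 451 = 4201.
Surplus = Qs - Qd = 4201 - 763 = 3438.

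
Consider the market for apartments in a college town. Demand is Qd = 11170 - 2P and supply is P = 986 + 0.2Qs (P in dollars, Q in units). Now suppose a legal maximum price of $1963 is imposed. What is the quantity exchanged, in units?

4885

Rearranging supply gives Qs = 5P - 4930. Setting quantity demanded equal to quantity supplied, 11170 - 2P = 5P - 4930, gives P* = 2300 and Q* = 6570.
The ceiling of 1963 is below the equilibrium price 2300, so it binds.
At P = 1963: Qd = 11170 - 2·1963 = 7244 and Qs = 5·1963 - 4930 = 4885.
The quantity actually transacted is the short side, supply: 4885.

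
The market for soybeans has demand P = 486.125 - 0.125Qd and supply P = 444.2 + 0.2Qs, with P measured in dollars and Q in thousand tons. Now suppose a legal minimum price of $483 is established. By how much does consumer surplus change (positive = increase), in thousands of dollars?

Rearranging demand gives Qd = 3889 - 8P; rearranging supply gives Qs = 5P - 2221. Setting quantity demanded equal to quantity supplied, 3889 - 8P = 5P - 2221, gives P* = 470 and Q* = 129.
Since 483 > 470, the floor is binding.
At P = 483: Qd = 3889 - 8·483 = 25 and Qs = 5·483 - 2221 = 194.
Consumer surplus without the control is ½ · (486.125 - 470) · 129 = 1040.0625.
With the floor, consumers buy 25 units at 483, so CS = ½ · (486.125 - 483) · 25 = 39.0625.
Change in consumer surplus = 39.0625 - 1040.0625 = -1001.

-1001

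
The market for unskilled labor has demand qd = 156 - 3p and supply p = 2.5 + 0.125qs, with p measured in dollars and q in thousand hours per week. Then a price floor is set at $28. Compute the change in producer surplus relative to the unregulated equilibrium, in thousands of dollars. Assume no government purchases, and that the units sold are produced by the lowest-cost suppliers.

Rearranging supply gives qs = 8p - 20. In a free market, 156 - 3p = 8p - 20 gives the equilibrium p* = 16, q* = 108.
Since 28 > 16, the floor is binding.
At p = 28: qd = 156 - 3·28 = 72 and qs = 8·28 - 20 = 204.
Producer surplus without the control is ½ · (16 - 2.5) · 108 = 729.
With the floor, 72 units are sold at 28. The supply price at q = 72 is 11.5, so PS = ½ · [(28 - 2.5) + (28 - 11.5)] · 72 = 1512.
Change in producer surplus = 1512 - 729 = 783.

783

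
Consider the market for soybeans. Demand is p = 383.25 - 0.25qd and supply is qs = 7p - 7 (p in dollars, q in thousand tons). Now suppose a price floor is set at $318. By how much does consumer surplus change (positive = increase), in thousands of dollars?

-109826

Rearranging demand gives qd = 1533 - 4p. Without the control the market clears where 1533 - 4p = 7p - 7, i.e. p* = 140 and q* = 973.
The floor of 318 is above the equilibrium price 140, so it binds.
At p = 318: qd = 1533 - 4·318 = 261 and qs = 7·318 - 7 = 2219.
Consumer surplus without the control is ½ · (383.25 - 140) · 973 = 118341.125.
With the floor, consumers buy 261 units at 318, so CS = ½ · (383.25 - 318) · 261 = 8515.125.
Change in consumer surplus = 8515.125 - 118341.125 = -109826.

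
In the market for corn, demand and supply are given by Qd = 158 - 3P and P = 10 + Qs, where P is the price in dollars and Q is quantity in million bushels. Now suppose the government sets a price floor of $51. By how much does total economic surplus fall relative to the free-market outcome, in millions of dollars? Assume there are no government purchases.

Rearranging supply gives Qs = P - 10. Without the control the market clears where 158 - 3P = P - 10, i.e. P* = 42 and Q* = 32.
Since 51 > 42, the floor is binding.
At P = 51: Qd = 158 - 3·51 = 5 and Qs = 51 - 10 = 41.
Quantity traded falls to 5. At Q = 5 the demand price is (158 - 5)/3 = 51 and the supply price is 10 + 5 = 15.
Deadweight loss = ½ · (51 - 15) · (32 - 5) = ½ · 36 · 27 = 486.

486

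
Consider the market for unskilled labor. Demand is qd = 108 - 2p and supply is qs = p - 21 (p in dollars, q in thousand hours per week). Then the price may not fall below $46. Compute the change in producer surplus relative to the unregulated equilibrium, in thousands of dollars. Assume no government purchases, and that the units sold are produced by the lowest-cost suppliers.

Equilibrium: 108 - 2p = p - 21, so 129 = 3p and p* = 43, q* = 22.
The floor of 46 is above the equilibrium price 43, so it binds.
At p = 46: qd = 108 - 2·46 = 16 and qs = 46 - 21 = 25.
Producer surplus without the control is ½ · (43 - 21) · 22 = 242.
With the floor, 16 units are sold at 46. The supply price at q = 16 is 37, so PS = ½ · [(46 - 21) + (46 - 37)] · 16 = 272.
Change in producer surplus = 272 - 242 = 30.

30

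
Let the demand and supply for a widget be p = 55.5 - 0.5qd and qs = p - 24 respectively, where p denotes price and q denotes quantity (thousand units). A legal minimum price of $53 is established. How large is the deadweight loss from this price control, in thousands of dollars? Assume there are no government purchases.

Rearranging demand gives qd = 111 - 2p. In a free market, 111 - 2p = p - 24 gives the equilibrium p* = 45, q* = 21.
Because the floor (53) lies above the market-clearing price, it is binding.
At p = 53: qd = 111 - 2·53 = 5 and qs = 53 - 24 = 29.
Quantity traded falls to 5. At q = 5 the demand price is (111 - 5)/2 = 53 and the supply price is 24 + 5 = 29.
Deadweight loss = ½ · (53 - 29) · (21 - 5) = ½ · 24 · 16 = 192.

192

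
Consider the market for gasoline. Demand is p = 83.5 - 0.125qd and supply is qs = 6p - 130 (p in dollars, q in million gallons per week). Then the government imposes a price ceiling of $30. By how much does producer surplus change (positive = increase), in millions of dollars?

Rearranging demand gives qd = 668 - 8p. Setting quantity demanded equal to quantity supplied, 668 - 8p = 6p - 130, gives p* = 57 and q* = 212.
The ceiling of 30 is below the equilibrium price 57, so it binds.
At p = 30: qd = 668 - 8·30 = 428 and qs = 6·30 - 130 = 50.
Producer surplus without the control is ½ · (57 - 65/3) · 212 = 11236/3.
With the ceiling, producers sell 50 units at 30, so PS = ½ · (30 - 65/3) · 50 = 625/3.
Change in producer surplus = 625/3 - 11236/3 = -3537.

-3537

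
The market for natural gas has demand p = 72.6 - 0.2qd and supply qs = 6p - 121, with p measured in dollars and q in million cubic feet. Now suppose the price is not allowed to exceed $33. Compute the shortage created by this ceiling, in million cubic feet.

121

Rearranging demand gives qd = 363 - 5p. Setting quantity demanded equal to quantity supplied, 363 - 5p = 6p - 121, gives p* = 44 and q* = 143.
The ceiling of 33 is below the equilibrium price 44, so it binds.
At p = 33: qd = 363 - 5·33 = 198 and qs = 6·33 - 121 = 77.
Shortage = qd - qs = 198 - 77 = 121.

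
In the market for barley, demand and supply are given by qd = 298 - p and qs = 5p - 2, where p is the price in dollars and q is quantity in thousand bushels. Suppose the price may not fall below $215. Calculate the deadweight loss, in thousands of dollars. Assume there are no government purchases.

Setting quantity demanded equal to quantity supplied, 298 - p = 5p - 2, gives p* = 50 and q* = 248.
The floor of 215 is above the equilibrium price 50, so it binds.
At p = 215: qd = 298 - 215 = 83 and qs = 5·215 - 2 = 1073.
Quantity traded falls to 83. At q = 83 the demand price is 298 - 83 = 215 and the supply price is (2 + 83)/5 = 17.
Deadweight loss = ½ · (215 - 17) · (248 - 83) = ½ · 198 · 165 = 16335.

16335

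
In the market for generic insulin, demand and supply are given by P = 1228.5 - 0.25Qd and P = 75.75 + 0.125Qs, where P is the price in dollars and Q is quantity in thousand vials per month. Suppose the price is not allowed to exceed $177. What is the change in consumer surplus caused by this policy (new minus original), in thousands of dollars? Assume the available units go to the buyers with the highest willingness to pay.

Rearranging demand gives Qd = 4914 - 4P; rearranging supply gives Qs = 8P - 606. Without the control the market clears where 4914 - 4P = 8P - 606, i.e. P* = 460 and Q* = 3074.
Since 177 < 460, the ceiling is binding.
At P = 177: Qd = 4914 - 4·177 = 4206 and Qs = 8·177 - 606 = 810.
Consumer surplus without the control is ½ · (1228.5 - 460) · 3074 = 1181184.5.
With the ceiling, 810 units are sold at 177 (assume they go to the highest-value buyers). The demand price at Q = 810 is 1026, so CS = ½ · [(1228.5 - 177) + (1026 - 177)] · 810 = 769702.5.
Change in consumer surplus = 769702.5 - 1181184.5 = -411482.

-411482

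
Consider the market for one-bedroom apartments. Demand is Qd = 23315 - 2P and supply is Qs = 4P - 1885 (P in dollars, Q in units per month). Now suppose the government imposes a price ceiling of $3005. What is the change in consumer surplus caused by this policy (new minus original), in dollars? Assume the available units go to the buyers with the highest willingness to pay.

6399225

Equilibrium: 23315 - 2P = 4P - 1885, so 25200 = 6P and P* = 4200, Q* = 14915.
The ceiling of 3005 is below the equilibrium price 4200, so it binds.
At P = 3005: Qd = 23315 - 2·3005 = 17305 and Qs = 4·3005 - 1885 = 10135.
Consumer surplus without the control is ½ · (11657.5 - 4200) · 14915 = 55614306.25.
With the ceiling, 10135 units are sold at 3005 (assume they go to the highest-value buyers). The demand price at Q = 10135 is 6590, so CS = ½ · [(11657.5 - 3005) + (6590 - 3005)] · 10135 = 62013531.25.
Change in consumer surplus = 62013531.25 - 55614306.25 = 6399225.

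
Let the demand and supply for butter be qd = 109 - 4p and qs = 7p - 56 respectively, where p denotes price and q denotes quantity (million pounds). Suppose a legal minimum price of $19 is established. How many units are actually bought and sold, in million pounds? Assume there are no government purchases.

Setting quantity demanded equal to quantity supplied, 109 - 4p = 7p - 56, gives p* = 15 and q* = 49.
Since 19 > 15, the floor is binding.
At p = 19: qd = 109 - 4·19 = 33 and qs = 7·19 - 56 = 77.
The quantity actually transacted is the short side, demand: 33.

33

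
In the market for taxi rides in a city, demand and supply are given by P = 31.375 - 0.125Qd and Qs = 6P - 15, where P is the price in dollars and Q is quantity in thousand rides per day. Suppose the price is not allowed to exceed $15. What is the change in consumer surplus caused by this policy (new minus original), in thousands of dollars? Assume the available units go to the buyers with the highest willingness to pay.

Rearranging demand gives Qd = 251 - 8P. Equilibrium: 251 - 8P = 6P - 15, so 266 = 14P and P* = 19, Q* = 99.
The ceiling of 15 is below the equilibrium price 19, so it binds.
At P = 15: Qd = 251 - 8·15 = 131 and Qs = 6·15 - 15 = 75.
Consumer surplus without the control is ½ · (31.375 - 19) · 99 = 612.5625.
With the ceiling, 75 units are sold at 15 (assume they go to the highest-value buyers). The demand price at Q = 75 is 22, so CS = ½ · [(31.375 - 15) + (22 - 15)] · 75 = 876.5625.
Change in consumer surplus = 876.5625 - 612.5625 = 264.

264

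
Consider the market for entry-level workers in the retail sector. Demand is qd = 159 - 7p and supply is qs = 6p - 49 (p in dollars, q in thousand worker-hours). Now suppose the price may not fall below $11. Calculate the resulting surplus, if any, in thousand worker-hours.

In a free market, 159 - 7p = 6p - 49 gives the equilibrium p* = 16, q* = 47.
Since 11 is below p* = 16, the floor does not bind and the free-market outcome prevails.
Since the control does not bind, there is no surplus.

0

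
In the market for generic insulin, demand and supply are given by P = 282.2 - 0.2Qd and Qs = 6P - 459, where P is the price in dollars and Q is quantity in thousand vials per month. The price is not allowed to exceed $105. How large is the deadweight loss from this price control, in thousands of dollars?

Rearranging demand gives Qd = 1411 - 5P. In a free market, 1411 - 5P = 6P - 459 gives the equilibrium P* = 170, Q* = 561.
Because the ceiling (105) lies below the market-clearing price, it is binding.
At P = 105: Qd = 1411 - 5·105 = 886 and Qs = 6·105 - 459 = 171.
Quantity traded falls to 171. At Q = 171 the demand price is (1411 - 171)/5 = 248 and the supply price is (459 + 171)/6 = 105.
Deadweight loss = ½ · (248 - 105) · (561 - 171) = ½ · 143 · 390 = 27885.

27885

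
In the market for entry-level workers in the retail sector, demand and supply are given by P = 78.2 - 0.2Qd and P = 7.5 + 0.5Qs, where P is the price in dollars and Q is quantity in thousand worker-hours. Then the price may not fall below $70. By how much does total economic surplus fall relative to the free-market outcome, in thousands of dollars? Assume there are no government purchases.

1260

Rearranging demand gives Qd = 391 - 5P; rearranging supply gives Qs = 2P - 15. Without the control the market clears where 391 - 5P = 2P - 15, i.e. P* = 58 and Q* = 101.
Since 70 > 58, the floor is binding.
At P = 70: Qd = 391 - 5·70 = 41 and Qs = 2·70 - 15 = 125.
Quantity traded falls to 41. At Q = 41 the demand price is (391 - 41)/5 = 70 and the supply price is (15 + 41)/2 = 28.
Deadweight loss = ½ · (70 - 28) · (101 - 41) = ½ · 42 · 60 = 1260.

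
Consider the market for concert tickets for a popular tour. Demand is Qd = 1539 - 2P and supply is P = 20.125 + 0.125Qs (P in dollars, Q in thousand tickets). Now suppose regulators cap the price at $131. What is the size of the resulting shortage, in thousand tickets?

390

Rearranging supply gives Qs = 8P - 161. Equilibrium: 1539 - 2P = 8P - 161, so 1700 = 10P and P* = 170, Q* = 1199.
The ceiling of 131 is below the equilibrium price 170, so it binds.
At P = 131: Qd = 1539 - 2·131 = 1277 and Qs = 8·131 - 161 = 887.
Shortage = Qd - Qs = 1277 - 887 = 390.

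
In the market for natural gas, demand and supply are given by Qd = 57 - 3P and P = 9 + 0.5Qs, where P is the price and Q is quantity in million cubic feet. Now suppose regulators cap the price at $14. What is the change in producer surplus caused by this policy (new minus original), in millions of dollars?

-11

Rearranging supply gives Qs = 2P - 18. Equilibrium: 57 - 3P = 2P - 18, so 75 = 5P and P* = 15, Q* = 12.
Since 14 < 15, the ceiling is binding.
At P = 14: Qd = 57 - 3·14 = 15 and Qs = 2·14 - 18 = 10.
Producer surplus without the control is ½ · (15 - 9) · 12 = 36.
With the ceiling, producers sell 10 units at 14, so PS = ½ · (14 - 9) · 10 = 25.
Change in producer surplus = 25 - 36 = -11.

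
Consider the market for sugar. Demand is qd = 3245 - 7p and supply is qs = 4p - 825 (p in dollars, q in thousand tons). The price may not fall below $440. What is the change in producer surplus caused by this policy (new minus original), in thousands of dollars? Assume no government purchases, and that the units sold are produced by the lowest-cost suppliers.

Setting quantity demanded equal to quantity supplied, 3245 - 7p = 4p - 825, gives p* = 370 and q* = 655.
Because the floor (440) lies above the market-clearing price, it is binding.
At p = 440: qd = 3245 - 7·440 = 165 and qs = 4·440 - 825 = 935.
Producer surplus without the control is ½ · (370 - 206.25) · 655 = 53628.125.
With the floor, 165 units are sold at 440. The supply price at q = 165 is 247.5, so PS = ½ · [(440 - 206.25) + (440 - 247.5)] · 165 = 35165.625.
Change in producer surplus = 35165.625 - 53628.125 = -18462.5.

-18462.5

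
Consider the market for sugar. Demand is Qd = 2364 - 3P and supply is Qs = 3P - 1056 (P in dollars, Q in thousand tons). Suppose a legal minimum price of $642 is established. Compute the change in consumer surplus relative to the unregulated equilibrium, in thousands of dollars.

-39312

In a free market, 2364 - 3P = 3P - 1056 gives the equilibrium P* = 570, Q* = 654.
Since 642 > 570, the floor is binding.
At P = 642: Qd = 2364 - 3·642 = 438 and Qs = 3·642 - 1056 = 870.
Consumer surplus without the control is ½ · (788 - 570) · 654 = 71286.
With the floor, consumers buy 438 units at 642, so CS = ½ · (788 - 642) · 438 = 31974.
Change in consumer surplus = 31974 - 71286 = -39312.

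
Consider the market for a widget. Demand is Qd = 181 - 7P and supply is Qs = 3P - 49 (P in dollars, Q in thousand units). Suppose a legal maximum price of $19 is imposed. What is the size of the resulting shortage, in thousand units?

40

Equilibrium: 181 - 7P = 3P - 49, so 230 = 10P and P* = 23, Q* = 20.
Because the ceiling (19) lies below the market-clearing price, it is binding.
At P = 19: Qd = 181 - 7·19 = 48 and Qs = 3·19 - 49 = 8.
Shortage = Qd - Qs = 48 - 8 = 40.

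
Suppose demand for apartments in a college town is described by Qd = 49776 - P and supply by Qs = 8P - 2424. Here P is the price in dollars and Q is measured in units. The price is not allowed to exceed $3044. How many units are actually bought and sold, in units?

21928

Without the control the market clears where 49776 - P = 8P - 2424, i.e. P* = 5800 and Q* = 43976.
The ceiling of 3044 is below the equilibrium price 5800, so it binds.
At P = 3044: Qd = 49776 - 3044 = 46732 and Qs = 8·3044 - 2424 = 21928.
The quantity actually transacted is the short side, supply: 21928.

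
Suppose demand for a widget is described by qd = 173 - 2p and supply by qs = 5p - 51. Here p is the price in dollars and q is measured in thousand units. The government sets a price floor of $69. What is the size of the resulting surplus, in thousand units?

259

Without the control the market clears where 173 - 2p = 5p - 51, i.e. p* = 32 and q* = 109.
The floor of 69 is above the equilibrium price 32, so it binds.
At p = 69: qd = 173 - 2·69 = 35 and qs = 5·69 - 51 = 294.
Surplus = qs - qd = 294 - 35 = 259.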